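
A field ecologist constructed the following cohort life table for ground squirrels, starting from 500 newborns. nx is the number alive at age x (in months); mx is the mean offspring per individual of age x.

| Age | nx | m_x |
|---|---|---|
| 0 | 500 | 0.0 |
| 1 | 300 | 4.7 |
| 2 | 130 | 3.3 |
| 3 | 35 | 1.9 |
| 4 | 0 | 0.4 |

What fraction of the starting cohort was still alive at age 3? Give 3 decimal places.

0.070

l_3 = n_3/n_0 = 35/500 = 0.07 → 0.070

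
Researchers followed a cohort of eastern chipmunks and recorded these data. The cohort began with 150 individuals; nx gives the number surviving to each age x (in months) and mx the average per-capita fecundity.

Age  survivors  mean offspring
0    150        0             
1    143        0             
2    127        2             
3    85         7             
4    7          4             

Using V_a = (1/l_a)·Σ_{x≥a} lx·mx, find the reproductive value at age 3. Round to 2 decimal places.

7.33

lx = nx/n0 = nx/150: 1, 0.95333…, 0.84667…, 0.56667…, 0.04667…
lx·mx for x ≥ 3: 3.966667…, 0.186667… → sum = 4.153333…
V_3 = 4.153333… / l_3 = 4.153333… / 0.566667… = 7.329412… → 7.33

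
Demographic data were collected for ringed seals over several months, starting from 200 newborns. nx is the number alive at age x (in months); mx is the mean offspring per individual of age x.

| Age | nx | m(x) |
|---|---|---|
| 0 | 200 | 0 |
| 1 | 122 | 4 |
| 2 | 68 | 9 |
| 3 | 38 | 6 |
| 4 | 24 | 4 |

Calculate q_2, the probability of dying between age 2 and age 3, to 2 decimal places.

lx = nx/n0 = nx/200: 1, 0.61, 0.34, 0.19, 0.12
q_2 = (l_2 − l_3) / l_2 = (0.34 − 0.19) / 0.34
     = 0.15 / 0.34 = 0.441176… → 0.44

0.44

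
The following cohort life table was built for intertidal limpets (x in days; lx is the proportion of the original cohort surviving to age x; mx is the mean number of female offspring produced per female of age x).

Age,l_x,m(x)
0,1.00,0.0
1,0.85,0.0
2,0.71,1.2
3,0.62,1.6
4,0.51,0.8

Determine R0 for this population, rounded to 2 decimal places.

2.25

lx·mx by age: 0, 0, 0.852, 0.992, 0.408
R0 = Σ lx·mx = 2.252 → 2.25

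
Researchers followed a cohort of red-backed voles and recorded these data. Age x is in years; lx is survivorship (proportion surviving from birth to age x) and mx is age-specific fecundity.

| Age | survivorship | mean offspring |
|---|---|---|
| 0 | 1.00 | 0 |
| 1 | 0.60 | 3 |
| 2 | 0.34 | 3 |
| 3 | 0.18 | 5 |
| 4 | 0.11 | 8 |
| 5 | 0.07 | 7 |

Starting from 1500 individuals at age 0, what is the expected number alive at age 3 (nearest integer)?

Expected survivors = N0 · l_3 = 1500 × 0.18 = 270 → 270

270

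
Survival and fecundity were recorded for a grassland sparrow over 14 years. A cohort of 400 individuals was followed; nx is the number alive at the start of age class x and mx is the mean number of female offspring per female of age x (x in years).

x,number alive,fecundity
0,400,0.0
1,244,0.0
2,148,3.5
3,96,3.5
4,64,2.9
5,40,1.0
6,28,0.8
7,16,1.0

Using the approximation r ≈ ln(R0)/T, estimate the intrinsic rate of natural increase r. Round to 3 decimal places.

0.355

lx = nx/n0 = nx/400: 1, 0.61, 0.37, 0.24, 0.16, 0.1, 0.07, 0.04
R0 = Σ lx·mx = 0 + 0 + 1.295 + 0.84 + 0.464 + 0.1 + 0.056 + 0.04 = 2.795
Σ x·lx·mx = 8.082; T = 8.082/2.795 = 2.89159…
r ≈ ln(R0)/T = ln(2.795)/2.89159… = 0.35546… → 0.355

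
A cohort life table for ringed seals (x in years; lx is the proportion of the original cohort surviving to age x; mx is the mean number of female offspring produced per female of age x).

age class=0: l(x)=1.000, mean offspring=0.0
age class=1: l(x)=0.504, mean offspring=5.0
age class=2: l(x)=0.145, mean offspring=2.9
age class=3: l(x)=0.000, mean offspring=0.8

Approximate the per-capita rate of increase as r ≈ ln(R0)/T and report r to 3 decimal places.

0.944

R0 = Σ lx·mx = 0 + 2.52 + 0.4205 + 0 = 2.9405
Σ x·lx·mx = 3.361; T = 3.361/2.9405 = 1.143…
r ≈ ln(R0)/T = ln(2.9405)/1.143… = 0.94364… → 0.944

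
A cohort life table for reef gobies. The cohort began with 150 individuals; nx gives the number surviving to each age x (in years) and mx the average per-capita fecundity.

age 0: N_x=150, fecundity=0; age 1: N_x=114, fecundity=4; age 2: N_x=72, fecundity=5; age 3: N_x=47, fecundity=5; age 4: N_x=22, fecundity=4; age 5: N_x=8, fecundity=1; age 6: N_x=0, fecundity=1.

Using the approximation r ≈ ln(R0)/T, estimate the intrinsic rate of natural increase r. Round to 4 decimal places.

lx = nx/n0 = nx/150: 1, 0.76, 0.48, 0.31333…, 0.14667…, 0.05333…, 0
R0 = Σ lx·mx = 0 + 3.04 + 2.4 + 1.56667… + 0.58667… + 0.05333… + 0 = 7.646667…
Σ x·lx·mx = 15.153333…; T = 15.153333…/7.646667… = 1.98169…
r ≈ ln(R0)/T = ln(7.646667…)/1.98169… = 1.026532… → 1.0265

1.0265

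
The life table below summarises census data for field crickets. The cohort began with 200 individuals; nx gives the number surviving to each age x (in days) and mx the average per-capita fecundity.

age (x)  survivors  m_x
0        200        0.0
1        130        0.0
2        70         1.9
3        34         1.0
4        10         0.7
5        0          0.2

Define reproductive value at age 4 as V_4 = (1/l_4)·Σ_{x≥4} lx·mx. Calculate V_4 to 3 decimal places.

0.700

lx = nx/n0 = nx/200: 1, 0.65, 0.35, 0.17, 0.05, 0
lx·mx for x ≥ 4: 0.035, 0 → sum = 0.035
V_4 = 0.035 / l_4 = 0.035 / 0.05 = 0.7 → 0.700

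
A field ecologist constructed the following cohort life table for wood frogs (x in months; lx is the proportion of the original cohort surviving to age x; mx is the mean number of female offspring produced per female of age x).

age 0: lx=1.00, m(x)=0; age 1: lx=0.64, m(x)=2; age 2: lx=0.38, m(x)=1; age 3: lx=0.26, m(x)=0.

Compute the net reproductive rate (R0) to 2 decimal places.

1.66

lx·mx by age: 0, 1.28, 0.38, 0
R0 = Σ lx·mx = 1.66 → 1.66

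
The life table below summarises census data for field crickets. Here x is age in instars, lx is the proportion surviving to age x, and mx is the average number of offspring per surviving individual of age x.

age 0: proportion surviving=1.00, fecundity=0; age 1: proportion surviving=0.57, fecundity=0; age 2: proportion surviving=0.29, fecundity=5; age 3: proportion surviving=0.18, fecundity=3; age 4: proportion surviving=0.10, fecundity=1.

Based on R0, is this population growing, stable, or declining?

growing

R0 = Σ lx·mx = 0 + 0 + 1.45 + 0.54 + 0.1 = 2.09
R0 > 1, so the population is growing.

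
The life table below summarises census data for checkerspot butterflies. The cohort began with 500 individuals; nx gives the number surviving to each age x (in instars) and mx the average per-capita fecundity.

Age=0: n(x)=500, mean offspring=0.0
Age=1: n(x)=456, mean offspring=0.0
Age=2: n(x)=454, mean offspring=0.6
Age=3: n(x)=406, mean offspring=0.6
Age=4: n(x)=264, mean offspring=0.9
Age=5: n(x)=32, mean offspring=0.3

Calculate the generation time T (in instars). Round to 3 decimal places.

lx = nx/n0 = nx/500: 1, 0.912, 0.908, 0.812, 0.528, 0.064
lx·mx: 0, 0, 0.5448, 0.4872, 0.4752, 0.0192 → R0 = 1.5264
x·lx·mx: 0, 0, 1.0896, 1.4616, 1.9008, 0.096 → Σ = 4.548
T = 4.548 / 1.5264 = 2.97956… → 2.980

2.980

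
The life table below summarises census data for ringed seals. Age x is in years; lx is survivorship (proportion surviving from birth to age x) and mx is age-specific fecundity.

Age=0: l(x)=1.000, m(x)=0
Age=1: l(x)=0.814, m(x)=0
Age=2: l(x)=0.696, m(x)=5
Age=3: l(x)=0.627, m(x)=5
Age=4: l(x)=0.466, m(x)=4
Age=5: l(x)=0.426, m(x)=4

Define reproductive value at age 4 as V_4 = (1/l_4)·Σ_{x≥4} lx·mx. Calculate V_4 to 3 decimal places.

lx·mx for x ≥ 4: 1.864, 1.704 → sum = 3.568
V_4 = 3.568 / l_4 = 3.568 / 0.466 = 7.656652… → 7.657

7.657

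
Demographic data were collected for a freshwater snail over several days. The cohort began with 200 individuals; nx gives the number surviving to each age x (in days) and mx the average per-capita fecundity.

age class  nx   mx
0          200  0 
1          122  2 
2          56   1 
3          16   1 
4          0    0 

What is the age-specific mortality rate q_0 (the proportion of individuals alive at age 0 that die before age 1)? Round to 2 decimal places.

0.39

lx = nx/n0 = nx/200: 1, 0.61, 0.28, 0.08, 0
q_0 = (l_0 − l_1) / l_0 = (1 − 0.61) / 1
     = 0.39 / 1 = 0.39 → 0.39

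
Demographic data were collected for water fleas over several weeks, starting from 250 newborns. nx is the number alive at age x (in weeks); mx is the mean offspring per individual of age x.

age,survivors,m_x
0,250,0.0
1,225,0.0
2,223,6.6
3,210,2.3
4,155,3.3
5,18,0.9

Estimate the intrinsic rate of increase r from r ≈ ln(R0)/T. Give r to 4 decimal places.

lx = nx/n0 = nx/250: 1, 0.9, 0.892, 0.84, 0.62, 0.072
R0 = Σ lx·mx = 0 + 0 + 5.8872 + 1.932 + 2.046 + 0.0648 = 9.93
Σ x·lx·mx = 26.0784; T = 26.0784/9.93 = 2.62622…
r ≈ ln(R0)/T = ln(9.93)/2.62622… = 0.874092… → 0.8741

0.8741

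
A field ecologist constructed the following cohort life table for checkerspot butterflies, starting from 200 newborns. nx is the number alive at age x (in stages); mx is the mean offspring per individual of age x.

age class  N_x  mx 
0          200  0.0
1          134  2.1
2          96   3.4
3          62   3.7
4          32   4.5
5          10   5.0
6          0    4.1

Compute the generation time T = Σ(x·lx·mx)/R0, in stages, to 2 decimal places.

lx = nx/n0 = nx/200: 1, 0.67, 0.48, 0.31, 0.16, 0.05, 0
lx·mx: 0, 1.407, 1.632, 1.147, 0.72, 0.25, 0 → R0 = 5.156
x·lx·mx: 0, 1.407, 3.264, 3.441, 2.88, 1.25, 0 → Σ = 12.242
T = 12.242 / 5.156 = 2.374321… → 2.37

2.37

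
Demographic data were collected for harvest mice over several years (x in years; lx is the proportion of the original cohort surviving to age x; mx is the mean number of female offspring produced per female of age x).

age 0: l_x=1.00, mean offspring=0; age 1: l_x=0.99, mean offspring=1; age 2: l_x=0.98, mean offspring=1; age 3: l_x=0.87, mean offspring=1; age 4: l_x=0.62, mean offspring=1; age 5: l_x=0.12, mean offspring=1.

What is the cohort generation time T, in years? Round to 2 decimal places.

2.41

lx·mx: 0, 0.99, 0.98, 0.87, 0.62, 0.12 → R0 = 3.58
x·lx·mx: 0, 0.99, 1.96, 2.61, 2.48, 0.6 → Σ = 8.64
T = 8.64 / 3.58 = 2.413408… → 2.41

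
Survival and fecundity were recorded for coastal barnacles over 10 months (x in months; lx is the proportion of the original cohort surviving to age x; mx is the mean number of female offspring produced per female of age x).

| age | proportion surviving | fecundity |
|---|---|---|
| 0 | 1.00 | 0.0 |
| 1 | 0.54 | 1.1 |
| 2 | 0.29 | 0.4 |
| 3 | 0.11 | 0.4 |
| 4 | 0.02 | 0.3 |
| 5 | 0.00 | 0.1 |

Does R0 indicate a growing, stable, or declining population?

R0 = Σ lx·mx = 0 + 0.594 + 0.116 + 0.044 + 0.006 + 0 = 0.76
R0 < 1, so the population is declining.

declining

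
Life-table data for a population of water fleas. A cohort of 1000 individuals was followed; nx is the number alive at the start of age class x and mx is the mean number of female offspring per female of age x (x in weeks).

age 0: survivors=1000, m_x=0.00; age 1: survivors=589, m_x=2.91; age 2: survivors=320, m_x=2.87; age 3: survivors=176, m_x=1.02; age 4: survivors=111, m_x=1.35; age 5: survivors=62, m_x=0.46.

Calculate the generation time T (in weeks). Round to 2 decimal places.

1.62

lx = nx/n0 = nx/1000: 1, 0.589, 0.32, 0.176, 0.111, 0.062
lx·mx: 0, 1.71399, 0.9184, 0.17952, 0.14985, 0.02852 → R0 = 2.99028
x·lx·mx: 0, 1.71399, 1.8368, 0.53856, 0.5994, 0.1426 → Σ = 4.83135
T = 4.83135 / 2.99028 = 1.615685… → 1.62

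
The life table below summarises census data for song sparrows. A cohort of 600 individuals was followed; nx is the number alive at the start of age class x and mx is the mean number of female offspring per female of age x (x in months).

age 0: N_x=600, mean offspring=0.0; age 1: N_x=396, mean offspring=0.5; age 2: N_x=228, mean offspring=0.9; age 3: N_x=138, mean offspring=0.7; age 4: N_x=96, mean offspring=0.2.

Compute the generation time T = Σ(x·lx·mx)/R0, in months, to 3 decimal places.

lx = nx/n0 = nx/600: 1, 0.66, 0.38, 0.23, 0.16
lx·mx: 0, 0.33, 0.342, 0.161, 0.032 → R0 = 0.865
x·lx·mx: 0, 0.33, 0.684, 0.483, 0.128 → Σ = 1.625
T = 1.625 / 0.865 = 1.878613… → 1.879

1.879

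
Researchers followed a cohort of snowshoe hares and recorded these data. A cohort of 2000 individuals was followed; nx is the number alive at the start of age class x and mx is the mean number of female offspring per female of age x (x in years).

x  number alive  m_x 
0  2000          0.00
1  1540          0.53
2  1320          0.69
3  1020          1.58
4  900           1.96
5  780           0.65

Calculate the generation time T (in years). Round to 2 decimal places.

lx = nx/n0 = nx/2000: 1, 0.77, 0.66, 0.51, 0.45, 0.39
lx·mx: 0, 0.4081, 0.4554, 0.8058, 0.882, 0.2535 → R0 = 2.8048
x·lx·mx: 0, 0.4081, 0.9108, 2.4174, 3.528, 1.2675 → Σ = 8.5318
T = 8.5318 / 2.8048 = 3.041857… → 3.04

3.04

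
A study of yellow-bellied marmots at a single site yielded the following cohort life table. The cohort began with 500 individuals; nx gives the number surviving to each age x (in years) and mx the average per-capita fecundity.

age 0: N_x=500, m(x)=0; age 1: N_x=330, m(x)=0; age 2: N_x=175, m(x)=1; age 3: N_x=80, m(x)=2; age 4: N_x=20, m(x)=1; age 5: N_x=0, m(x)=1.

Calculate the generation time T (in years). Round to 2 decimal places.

lx = nx/n0 = nx/500: 1, 0.66, 0.35, 0.16, 0.04, 0
lx·mx: 0, 0, 0.35, 0.32, 0.04, 0 → R0 = 0.71
x·lx·mx: 0, 0, 0.7, 0.96, 0.16, 0 → Σ = 1.82
T = 1.82 / 0.71 = 2.56338… → 2.56

2.56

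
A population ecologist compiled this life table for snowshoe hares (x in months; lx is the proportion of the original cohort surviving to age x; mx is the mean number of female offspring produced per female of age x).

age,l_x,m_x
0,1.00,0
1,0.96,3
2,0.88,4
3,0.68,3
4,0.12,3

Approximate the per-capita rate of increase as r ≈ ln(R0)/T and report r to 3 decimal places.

1.095

R0 = Σ lx·mx = 0 + 2.88 + 3.52 + 2.04 + 0.36 = 8.8
Σ x·lx·mx = 17.48; T = 17.48/8.8 = 1.98636…
r ≈ ln(R0)/T = ln(8.8)/1.98636… = 1.09484… → 1.095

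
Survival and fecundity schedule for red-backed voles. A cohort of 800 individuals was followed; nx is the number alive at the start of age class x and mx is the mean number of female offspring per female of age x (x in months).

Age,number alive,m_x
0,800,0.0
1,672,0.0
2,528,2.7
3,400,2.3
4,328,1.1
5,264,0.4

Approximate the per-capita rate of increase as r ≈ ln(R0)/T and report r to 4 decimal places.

0.4662

lx = nx/n0 = nx/800: 1, 0.84, 0.66, 0.5, 0.41, 0.33
R0 = Σ lx·mx = 0 + 0 + 1.782 + 1.15 + 0.451 + 0.132 = 3.515
Σ x·lx·mx = 9.478; T = 9.478/3.515 = 2.69644…
r ≈ ln(R0)/T = ln(3.515)/2.69644… = 0.466184… → 0.4662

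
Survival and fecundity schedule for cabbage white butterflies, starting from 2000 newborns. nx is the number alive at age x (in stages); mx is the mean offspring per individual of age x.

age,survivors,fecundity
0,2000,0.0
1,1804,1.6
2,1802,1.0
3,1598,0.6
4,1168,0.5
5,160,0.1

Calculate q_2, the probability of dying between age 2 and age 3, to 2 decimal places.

lx = nx/n0 = nx/2000: 1, 0.902, 0.901, 0.799, 0.584, 0.08
q_2 = (l_2 − l_3) / l_2 = (0.901 − 0.799) / 0.901
     = 0.102 / 0.901 = 0.113208… → 0.11

0.11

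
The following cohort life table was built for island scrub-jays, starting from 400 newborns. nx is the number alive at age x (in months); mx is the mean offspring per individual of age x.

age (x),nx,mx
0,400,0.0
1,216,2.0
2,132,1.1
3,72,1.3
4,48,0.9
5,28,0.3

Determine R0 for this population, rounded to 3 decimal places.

1.806

lx = nx/n0 = nx/400: 1, 0.54, 0.33, 0.18, 0.12, 0.07
lx·mx by age: 0, 1.08, 0.363, 0.234, 0.108, 0.021
R0 = Σ lx·mx = 1.806 → 1.806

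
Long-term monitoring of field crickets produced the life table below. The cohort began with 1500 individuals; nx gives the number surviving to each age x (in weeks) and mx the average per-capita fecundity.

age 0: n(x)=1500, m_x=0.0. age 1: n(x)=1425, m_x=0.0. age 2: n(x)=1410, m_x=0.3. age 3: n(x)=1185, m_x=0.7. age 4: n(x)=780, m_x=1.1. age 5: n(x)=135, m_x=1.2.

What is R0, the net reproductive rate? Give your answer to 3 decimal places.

1.515

lx = nx/n0 = nx/1500: 1, 0.95, 0.94, 0.79, 0.52, 0.09
lx·mx by age: 0, 0, 0.282, 0.553, 0.572, 0.108
R0 = Σ lx·mx = 1.515 → 1.515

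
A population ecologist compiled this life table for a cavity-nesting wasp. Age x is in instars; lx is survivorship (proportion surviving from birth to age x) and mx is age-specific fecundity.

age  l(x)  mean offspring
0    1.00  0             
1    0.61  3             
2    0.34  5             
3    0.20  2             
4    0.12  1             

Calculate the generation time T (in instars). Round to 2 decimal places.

1.71

lx·mx: 0, 1.83, 1.7, 0.4, 0.12 → R0 = 4.05
x·lx·mx: 0, 1.83, 3.4, 1.2, 0.48 → Σ = 6.91
T = 6.91 / 4.05 = 1.706173… → 1.71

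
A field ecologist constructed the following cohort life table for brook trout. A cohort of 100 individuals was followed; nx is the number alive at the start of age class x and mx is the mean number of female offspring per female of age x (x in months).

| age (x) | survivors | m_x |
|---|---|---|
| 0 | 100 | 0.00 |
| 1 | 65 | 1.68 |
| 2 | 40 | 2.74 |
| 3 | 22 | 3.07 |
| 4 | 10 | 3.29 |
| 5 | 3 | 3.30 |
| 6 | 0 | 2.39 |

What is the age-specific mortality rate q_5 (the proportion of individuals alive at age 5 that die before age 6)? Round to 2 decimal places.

1.00

lx = nx/n0 = nx/100: 1, 0.65, 0.4, 0.22, 0.1, 0.03, 0
q_5 = (l_5 − l_6) / l_5 = (0.03 − 0) / 0.03
     = 0.03 / 0.03 = 1 → 1.00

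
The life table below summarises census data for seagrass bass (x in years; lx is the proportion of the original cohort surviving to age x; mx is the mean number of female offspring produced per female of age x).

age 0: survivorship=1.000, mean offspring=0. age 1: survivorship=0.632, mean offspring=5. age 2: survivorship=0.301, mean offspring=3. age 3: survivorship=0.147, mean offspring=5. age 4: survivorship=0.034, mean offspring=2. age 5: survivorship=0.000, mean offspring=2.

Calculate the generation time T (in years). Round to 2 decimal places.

lx·mx: 0, 3.16, 0.903, 0.735, 0.068, 0 → R0 = 4.866
x·lx·mx: 0, 3.16, 1.806, 2.205, 0.272, 0 → Σ = 7.443
T = 7.443 / 4.866 = 1.529593… → 1.53

1.53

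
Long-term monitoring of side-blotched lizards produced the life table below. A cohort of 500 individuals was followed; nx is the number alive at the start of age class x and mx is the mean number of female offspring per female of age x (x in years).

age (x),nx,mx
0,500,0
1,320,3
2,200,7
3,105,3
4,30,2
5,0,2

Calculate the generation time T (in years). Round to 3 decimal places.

lx = nx/n0 = nx/500: 1, 0.64, 0.4, 0.21, 0.06, 0
lx·mx: 0, 1.92, 2.8, 0.63, 0.12, 0 → R0 = 5.47
x·lx·mx: 0, 1.92, 5.6, 1.89, 0.48, 0 → Σ = 9.89
T = 9.89 / 5.47 = 1.808044… → 1.808

1.808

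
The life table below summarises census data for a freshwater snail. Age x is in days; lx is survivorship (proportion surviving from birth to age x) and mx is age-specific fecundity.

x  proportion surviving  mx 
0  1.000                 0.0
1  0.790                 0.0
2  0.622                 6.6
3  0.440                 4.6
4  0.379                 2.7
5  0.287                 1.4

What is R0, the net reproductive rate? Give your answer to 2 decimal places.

7.55

lx·mx by age: 0, 0, 4.1052, 2.024, 1.0233, 0.4018
R0 = Σ lx·mx = 7.5543 → 7.55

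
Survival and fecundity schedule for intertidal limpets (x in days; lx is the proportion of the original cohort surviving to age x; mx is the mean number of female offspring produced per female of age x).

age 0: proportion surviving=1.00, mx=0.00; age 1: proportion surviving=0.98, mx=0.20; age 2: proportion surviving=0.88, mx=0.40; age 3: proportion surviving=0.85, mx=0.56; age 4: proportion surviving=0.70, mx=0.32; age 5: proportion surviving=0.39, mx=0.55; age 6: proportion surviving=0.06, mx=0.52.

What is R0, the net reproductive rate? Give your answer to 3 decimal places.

1.494

lx·mx by age: 0, 0.196, 0.352, 0.476, 0.224, 0.2145, 0.0312
R0 = Σ lx·mx = 1.4937 → 1.494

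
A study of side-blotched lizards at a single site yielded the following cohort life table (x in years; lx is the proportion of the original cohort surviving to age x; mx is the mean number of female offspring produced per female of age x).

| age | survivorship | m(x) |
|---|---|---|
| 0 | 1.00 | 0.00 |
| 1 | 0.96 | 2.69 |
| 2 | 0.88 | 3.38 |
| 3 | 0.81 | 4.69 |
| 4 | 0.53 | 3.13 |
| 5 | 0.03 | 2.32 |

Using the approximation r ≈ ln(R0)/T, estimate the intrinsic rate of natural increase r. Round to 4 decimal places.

R0 = Σ lx·mx = 0 + 2.5824 + 2.9744 + 3.7989 + 1.6589 + 0.0696 = 11.0842
Σ x·lx·mx = 26.9115; T = 26.9115/11.0842 = 2.42792…
r ≈ ln(R0)/T = ln(11.0842)/2.42792… = 0.990776… → 0.9908

0.9908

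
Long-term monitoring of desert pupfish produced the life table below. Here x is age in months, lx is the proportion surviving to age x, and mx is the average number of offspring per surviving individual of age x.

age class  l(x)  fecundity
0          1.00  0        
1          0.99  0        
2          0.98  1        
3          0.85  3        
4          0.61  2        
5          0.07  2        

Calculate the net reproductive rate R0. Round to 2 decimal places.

4.89

lx·mx by age: 0, 0, 0.98, 2.55, 1.22, 0.14
R0 = Σ lx·mx = 4.89 → 4.89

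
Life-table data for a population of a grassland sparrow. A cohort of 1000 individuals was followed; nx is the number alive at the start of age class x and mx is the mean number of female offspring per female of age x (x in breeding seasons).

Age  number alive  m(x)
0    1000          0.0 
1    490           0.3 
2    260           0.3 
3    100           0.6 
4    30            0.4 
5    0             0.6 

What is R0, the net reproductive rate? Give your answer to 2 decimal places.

lx = nx/n0 = nx/1000: 1, 0.49, 0.26, 0.1, 0.03, 0
lx·mx by age: 0, 0.147, 0.078, 0.06, 0.012, 0
R0 = Σ lx·mx = 0.297 → 0.30

0.30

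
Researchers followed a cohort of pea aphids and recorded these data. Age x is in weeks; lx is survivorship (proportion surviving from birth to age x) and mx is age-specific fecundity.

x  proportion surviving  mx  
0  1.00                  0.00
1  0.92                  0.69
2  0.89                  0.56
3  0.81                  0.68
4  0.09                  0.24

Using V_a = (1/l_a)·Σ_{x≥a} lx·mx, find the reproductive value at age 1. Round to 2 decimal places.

1.85

lx·mx for x ≥ 1: 0.6348, 0.4984, 0.5508, 0.0216 → sum = 1.7056
V_1 = 1.7056 / l_1 = 1.7056 / 0.92 = 1.853913… → 1.85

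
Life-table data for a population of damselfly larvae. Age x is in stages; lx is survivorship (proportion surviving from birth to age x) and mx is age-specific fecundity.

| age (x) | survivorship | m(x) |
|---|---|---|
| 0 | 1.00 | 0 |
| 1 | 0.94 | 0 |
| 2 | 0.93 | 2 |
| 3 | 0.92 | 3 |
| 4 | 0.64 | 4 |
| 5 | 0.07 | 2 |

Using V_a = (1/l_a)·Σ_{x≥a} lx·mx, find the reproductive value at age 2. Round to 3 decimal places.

7.871

lx·mx for x ≥ 2: 1.86, 2.76, 2.56, 0.14 → sum = 7.32
V_2 = 7.32 / l_2 = 7.32 / 0.93 = 7.870968… → 7.871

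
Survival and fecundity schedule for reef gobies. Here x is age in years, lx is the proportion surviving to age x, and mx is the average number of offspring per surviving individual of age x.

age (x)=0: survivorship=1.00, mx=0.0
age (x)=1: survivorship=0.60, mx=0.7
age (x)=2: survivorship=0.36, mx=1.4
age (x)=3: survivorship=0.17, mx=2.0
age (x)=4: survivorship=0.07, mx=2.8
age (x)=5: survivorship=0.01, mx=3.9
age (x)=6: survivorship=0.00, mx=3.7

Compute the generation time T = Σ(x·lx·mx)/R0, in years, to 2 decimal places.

2.29

lx·mx: 0, 0.42, 0.504, 0.34, 0.196, 0.039, 0 → R0 = 1.499
x·lx·mx: 0, 0.42, 1.008, 1.02, 0.784, 0.195, 0 → Σ = 3.427
T = 3.427 / 1.499 = 2.286191… → 2.29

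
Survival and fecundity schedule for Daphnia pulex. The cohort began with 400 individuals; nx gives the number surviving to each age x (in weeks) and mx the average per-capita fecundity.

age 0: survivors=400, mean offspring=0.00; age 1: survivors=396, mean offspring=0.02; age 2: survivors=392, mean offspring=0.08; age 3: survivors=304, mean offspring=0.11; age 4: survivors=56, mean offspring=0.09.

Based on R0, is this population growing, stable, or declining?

lx = nx/n0 = nx/400: 1, 0.99, 0.98, 0.76, 0.14
R0 = Σ lx·mx = 0 + 0.0198 + 0.0784 + 0.0836 + 0.0126 = 0.1944
R0 < 1, so the population is declining.

declining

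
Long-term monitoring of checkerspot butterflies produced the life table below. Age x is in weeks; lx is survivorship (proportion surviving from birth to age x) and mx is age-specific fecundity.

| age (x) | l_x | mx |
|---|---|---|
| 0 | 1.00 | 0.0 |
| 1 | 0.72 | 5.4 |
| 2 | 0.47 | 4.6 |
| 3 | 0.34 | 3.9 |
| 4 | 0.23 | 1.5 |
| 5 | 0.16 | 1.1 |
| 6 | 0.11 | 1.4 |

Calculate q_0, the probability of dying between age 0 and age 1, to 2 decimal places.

q_0 = (l_0 − l_1) / l_0 = (1 − 0.72) / 1
     = 0.28 / 1 = 0.28 → 0.28

0.28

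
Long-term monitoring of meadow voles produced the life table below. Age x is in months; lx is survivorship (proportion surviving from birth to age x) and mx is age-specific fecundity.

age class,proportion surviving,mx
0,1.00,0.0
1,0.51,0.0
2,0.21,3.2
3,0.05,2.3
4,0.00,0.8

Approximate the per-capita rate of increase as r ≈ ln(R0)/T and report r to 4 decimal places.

R0 = Σ lx·mx = 0 + 0 + 0.672 + 0.115 + 0 = 0.787
Σ x·lx·mx = 1.689; T = 1.689/0.787 = 2.14612…
r ≈ ln(R0)/T = ln(0.787)/2.14612… = -0.111609… → -0.1116

-0.1116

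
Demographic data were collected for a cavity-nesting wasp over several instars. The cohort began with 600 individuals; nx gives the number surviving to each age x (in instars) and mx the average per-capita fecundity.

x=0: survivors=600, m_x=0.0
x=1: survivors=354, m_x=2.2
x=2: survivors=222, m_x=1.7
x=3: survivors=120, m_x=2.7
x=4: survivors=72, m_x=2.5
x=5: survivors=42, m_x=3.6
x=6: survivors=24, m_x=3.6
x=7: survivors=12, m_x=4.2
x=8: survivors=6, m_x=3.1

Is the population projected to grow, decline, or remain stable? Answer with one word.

lx = nx/n0 = nx/600: 1, 0.59, 0.37, 0.2, 0.12, 0.07, 0.04, 0.02, 0.01
R0 = Σ lx·mx = 0 + 1.298 + 0.629 + 0.54 + 0.3 + 0.252 + 0.144 + 0.084 + 0.031 = 3.278
R0 > 1, so the population is growing.

growing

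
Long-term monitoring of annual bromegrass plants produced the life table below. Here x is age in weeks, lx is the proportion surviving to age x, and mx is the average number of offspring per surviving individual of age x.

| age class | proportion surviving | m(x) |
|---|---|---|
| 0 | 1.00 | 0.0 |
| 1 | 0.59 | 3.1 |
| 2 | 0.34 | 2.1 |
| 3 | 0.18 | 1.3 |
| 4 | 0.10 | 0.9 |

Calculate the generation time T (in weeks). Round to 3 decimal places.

1.506

lx·mx: 0, 1.829, 0.714, 0.234, 0.09 → R0 = 2.867
x·lx·mx: 0, 1.829, 1.428, 0.702, 0.36 → Σ = 4.319
T = 4.319 / 2.867 = 1.506453… → 1.506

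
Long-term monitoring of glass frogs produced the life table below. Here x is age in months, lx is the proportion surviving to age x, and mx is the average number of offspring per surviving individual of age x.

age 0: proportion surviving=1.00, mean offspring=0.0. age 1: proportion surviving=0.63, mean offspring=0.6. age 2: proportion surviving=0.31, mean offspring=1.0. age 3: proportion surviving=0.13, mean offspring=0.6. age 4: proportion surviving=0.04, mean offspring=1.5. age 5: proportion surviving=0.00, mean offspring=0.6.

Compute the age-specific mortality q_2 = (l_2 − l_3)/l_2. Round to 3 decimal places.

q_2 = (l_2 − l_3) / l_2 = (0.31 − 0.13) / 0.31
     = 0.18 / 0.31 = 0.580645… → 0.581

0.581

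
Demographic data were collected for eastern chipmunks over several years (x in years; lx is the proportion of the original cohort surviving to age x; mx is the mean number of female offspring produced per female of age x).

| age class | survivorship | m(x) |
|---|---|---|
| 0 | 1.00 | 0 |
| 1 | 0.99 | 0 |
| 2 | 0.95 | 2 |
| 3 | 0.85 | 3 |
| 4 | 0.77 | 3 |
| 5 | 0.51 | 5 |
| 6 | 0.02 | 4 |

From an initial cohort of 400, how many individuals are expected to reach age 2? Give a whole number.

Expected survivors = N0 · l_2 = 400 × 0.95 = 380 → 380

380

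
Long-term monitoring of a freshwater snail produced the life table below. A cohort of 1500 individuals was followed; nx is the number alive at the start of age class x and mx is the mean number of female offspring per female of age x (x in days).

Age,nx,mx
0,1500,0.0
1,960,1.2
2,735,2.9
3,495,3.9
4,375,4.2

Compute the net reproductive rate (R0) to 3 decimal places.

4.526

lx = nx/n0 = nx/1500: 1, 0.64, 0.49, 0.33, 0.25
lx·mx by age: 0, 0.768, 1.421, 1.287, 1.05
R0 = Σ lx·mx = 4.526 → 4.526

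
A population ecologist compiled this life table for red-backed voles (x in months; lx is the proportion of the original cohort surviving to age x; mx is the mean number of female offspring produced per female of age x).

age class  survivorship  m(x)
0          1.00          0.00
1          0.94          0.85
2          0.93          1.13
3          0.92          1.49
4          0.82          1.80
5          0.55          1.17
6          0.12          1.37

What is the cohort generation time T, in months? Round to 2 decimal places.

lx·mx: 0, 0.799, 1.0509, 1.3708, 1.476, 0.6435, 0.1644 → R0 = 5.5046
x·lx·mx: 0, 0.799, 2.1018, 4.1124, 5.904, 3.2175, 0.9864 → Σ = 17.1211
T = 17.1211 / 5.5046 = 3.110326… → 3.11

3.11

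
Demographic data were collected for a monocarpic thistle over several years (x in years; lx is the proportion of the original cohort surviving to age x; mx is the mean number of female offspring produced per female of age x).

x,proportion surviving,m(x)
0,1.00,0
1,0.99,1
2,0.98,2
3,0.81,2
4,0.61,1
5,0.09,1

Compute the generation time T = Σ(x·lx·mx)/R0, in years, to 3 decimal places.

lx·mx: 0, 0.99, 1.96, 1.62, 0.61, 0.09 → R0 = 5.27
x·lx·mx: 0, 0.99, 3.92, 4.86, 2.44, 0.45 → Σ = 12.66
T = 12.66 / 5.27 = 2.402277… → 2.402

2.402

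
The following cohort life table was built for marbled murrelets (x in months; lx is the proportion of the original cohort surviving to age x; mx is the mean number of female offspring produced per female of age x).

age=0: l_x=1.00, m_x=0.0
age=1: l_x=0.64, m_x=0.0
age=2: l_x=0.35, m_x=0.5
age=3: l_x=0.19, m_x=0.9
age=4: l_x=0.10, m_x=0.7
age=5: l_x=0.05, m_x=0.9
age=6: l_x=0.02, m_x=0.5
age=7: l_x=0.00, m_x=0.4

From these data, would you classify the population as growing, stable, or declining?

declining

R0 = Σ lx·mx = 0 + 0 + 0.175 + 0.171 + 0.07 + 0.045 + 0.01 + 0 = 0.471
R0 < 1, so the population is declining.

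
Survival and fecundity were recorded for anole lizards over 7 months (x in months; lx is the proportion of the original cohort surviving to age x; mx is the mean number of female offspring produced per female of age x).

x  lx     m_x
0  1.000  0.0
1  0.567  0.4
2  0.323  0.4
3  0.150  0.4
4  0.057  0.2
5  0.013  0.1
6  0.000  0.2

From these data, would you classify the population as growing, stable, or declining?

R0 = Σ lx·mx = 0 + 0.2268 + 0.1292 + 0.06 + 0.0114 + 0.0013 + 0 = 0.4287
R0 < 1, so the population is declining.

declining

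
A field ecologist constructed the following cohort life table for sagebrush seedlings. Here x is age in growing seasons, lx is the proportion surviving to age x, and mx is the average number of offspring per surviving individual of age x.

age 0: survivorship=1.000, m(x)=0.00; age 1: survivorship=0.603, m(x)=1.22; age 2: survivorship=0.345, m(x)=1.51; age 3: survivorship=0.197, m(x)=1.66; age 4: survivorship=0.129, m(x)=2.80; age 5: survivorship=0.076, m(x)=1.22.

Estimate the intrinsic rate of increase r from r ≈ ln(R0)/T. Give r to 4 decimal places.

0.3107

R0 = Σ lx·mx = 0 + 0.73566 + 0.52095 + 0.32702 + 0.3612 + 0.09272 = 2.03755
Σ x·lx·mx = 4.66702; T = 4.66702/2.03755 = 2.29051…
r ≈ ln(R0)/T = ln(2.03755)/2.29051… = 0.310738… → 0.3107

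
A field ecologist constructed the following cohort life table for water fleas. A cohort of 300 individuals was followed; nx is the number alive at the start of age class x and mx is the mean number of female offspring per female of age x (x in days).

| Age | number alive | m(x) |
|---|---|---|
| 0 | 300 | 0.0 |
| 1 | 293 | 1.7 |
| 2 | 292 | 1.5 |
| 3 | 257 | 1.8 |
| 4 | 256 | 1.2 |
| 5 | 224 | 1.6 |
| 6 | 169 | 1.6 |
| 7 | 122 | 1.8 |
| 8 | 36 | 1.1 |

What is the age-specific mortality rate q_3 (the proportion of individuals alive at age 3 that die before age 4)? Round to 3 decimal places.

lx = nx/n0 = nx/300: 1, 0.97667…, 0.97333…, 0.85667…, 0.85333…, 0.74667…, 0.56333…, 0.40667…, 0.12
q_3 = (l_3 − l_4) / l_3 = (0.856667… − 0.853333…) / 0.856667…
     = 0.003333… / 0.856667… = 0.003891… → 0.004

0.004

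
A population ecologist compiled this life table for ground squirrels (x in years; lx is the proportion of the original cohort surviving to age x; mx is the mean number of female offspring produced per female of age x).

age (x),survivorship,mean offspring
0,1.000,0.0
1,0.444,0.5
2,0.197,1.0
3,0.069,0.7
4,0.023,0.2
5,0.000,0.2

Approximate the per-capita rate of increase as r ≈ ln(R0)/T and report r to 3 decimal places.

-0.455

R0 = Σ lx·mx = 0 + 0.222 + 0.197 + 0.0483 + 0.0046 + 0 = 0.4719
Σ x·lx·mx = 0.7793; T = 0.7793/0.4719 = 1.65141…
r ≈ ln(R0)/T = ln(0.4719)/1.65141… = -0.45476… → -0.455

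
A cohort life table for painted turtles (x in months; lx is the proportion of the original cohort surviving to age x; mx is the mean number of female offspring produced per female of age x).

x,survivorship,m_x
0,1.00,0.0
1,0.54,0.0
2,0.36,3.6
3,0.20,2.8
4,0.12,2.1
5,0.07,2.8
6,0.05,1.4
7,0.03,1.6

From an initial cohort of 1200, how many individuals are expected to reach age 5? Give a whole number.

Expected survivors = N0 · l_5 = 1200 × 0.07 = 84 → 84

84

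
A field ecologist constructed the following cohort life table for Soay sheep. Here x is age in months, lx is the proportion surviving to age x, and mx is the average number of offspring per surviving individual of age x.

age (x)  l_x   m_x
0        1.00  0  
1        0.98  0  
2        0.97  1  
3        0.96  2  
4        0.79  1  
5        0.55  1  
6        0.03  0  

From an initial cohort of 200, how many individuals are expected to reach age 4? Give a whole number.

158

Expected survivors = N0 · l_4 = 200 × 0.79 = 158 → 158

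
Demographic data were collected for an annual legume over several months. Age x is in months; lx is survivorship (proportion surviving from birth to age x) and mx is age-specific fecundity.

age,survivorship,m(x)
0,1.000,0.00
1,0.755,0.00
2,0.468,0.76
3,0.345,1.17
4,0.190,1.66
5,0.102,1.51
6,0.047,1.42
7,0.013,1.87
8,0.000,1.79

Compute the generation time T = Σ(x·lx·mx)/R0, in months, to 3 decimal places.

3.428

lx·mx: 0, 0, 0.35568, 0.40365, 0.3154, 0.15402, 0.06674, 0.02431, 0 → R0 = 1.3198
x·lx·mx: 0, 0, 0.71136, 1.21095, 1.2616, 0.7701, 0.40044, 0.17017, 0 → Σ = 4.52462
T = 4.52462 / 1.3198 = 3.428262… → 3.428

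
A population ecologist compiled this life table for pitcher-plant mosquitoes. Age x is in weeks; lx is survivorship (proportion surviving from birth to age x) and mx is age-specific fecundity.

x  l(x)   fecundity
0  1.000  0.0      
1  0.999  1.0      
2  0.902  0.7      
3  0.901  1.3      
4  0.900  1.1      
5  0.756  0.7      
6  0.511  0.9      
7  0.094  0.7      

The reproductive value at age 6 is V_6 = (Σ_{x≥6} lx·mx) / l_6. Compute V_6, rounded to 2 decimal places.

1.03

lx·mx for x ≥ 6: 0.4599, 0.0658 → sum = 0.5257
V_6 = 0.5257 / l_6 = 0.5257 / 0.511 = 1.028767… → 1.03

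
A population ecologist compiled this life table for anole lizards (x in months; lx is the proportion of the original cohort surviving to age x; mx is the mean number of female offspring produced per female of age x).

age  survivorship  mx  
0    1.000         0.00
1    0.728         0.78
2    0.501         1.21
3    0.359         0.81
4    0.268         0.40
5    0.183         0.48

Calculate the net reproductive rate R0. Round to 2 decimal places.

lx·mx by age: 0, 0.56784, 0.60621, 0.29079, 0.1072, 0.08784
R0 = Σ lx·mx = 1.65988 → 1.66

1.66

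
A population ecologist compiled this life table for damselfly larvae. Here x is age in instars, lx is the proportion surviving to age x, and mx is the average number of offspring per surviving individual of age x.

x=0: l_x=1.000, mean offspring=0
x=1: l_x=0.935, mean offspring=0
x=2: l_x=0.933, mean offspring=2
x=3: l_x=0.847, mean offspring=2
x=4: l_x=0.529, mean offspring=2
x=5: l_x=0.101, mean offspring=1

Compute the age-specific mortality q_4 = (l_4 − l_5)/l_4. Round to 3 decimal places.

q_4 = (l_4 − l_5) / l_4 = (0.529 − 0.101) / 0.529
     = 0.428 / 0.529 = 0.809074… → 0.809

0.809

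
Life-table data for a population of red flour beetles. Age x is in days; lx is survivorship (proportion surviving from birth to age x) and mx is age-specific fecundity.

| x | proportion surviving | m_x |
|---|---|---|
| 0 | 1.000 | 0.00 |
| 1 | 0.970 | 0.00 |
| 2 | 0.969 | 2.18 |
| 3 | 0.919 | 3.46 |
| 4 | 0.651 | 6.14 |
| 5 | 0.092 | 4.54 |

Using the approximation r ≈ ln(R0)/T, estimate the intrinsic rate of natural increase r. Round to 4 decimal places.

0.6929

R0 = Σ lx·mx = 0 + 0 + 2.11242 + 3.17974 + 3.99714 + 0.41768 = 9.70698
Σ x·lx·mx = 31.84102; T = 31.84102/9.70698 = 3.28022…
r ≈ ln(R0)/T = ln(9.70698)/3.28022… = 0.692894… → 0.6929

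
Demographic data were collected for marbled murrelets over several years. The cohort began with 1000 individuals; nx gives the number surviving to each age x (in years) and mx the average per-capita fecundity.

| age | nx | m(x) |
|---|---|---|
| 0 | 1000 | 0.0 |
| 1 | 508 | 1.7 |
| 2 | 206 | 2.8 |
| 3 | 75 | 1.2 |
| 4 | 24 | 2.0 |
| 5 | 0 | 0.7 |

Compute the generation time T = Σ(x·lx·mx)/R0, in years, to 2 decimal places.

1.57

lx = nx/n0 = nx/1000: 1, 0.508, 0.206, 0.075, 0.024, 0
lx·mx: 0, 0.8636, 0.5768, 0.09, 0.048, 0 → R0 = 1.5784
x·lx·mx: 0, 0.8636, 1.1536, 0.27, 0.192, 0 → Σ = 2.4792
T = 2.4792 / 1.5784 = 1.570705… → 1.57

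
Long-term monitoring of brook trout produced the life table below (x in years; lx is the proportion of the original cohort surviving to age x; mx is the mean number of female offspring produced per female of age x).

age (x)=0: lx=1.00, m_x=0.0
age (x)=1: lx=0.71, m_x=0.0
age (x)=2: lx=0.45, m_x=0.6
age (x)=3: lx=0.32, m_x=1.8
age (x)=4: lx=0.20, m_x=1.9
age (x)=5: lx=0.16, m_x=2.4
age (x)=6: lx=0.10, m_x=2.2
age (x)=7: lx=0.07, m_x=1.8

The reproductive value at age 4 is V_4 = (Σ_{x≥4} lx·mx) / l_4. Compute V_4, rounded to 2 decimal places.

lx·mx for x ≥ 4: 0.38, 0.384, 0.22, 0.126 → sum = 1.11
V_4 = 1.11 / l_4 = 1.11 / 0.2 = 5.55 → 5.55

5.55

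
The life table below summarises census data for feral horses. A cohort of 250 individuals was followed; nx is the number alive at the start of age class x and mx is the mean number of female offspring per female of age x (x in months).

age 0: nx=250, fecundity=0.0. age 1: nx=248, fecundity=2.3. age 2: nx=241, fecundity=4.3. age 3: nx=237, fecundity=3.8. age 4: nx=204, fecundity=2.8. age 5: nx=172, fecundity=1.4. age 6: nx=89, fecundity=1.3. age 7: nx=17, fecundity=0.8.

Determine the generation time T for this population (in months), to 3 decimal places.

2.790

lx = nx/n0 = nx/250: 1, 0.992, 0.964, 0.948, 0.816, 0.688, 0.356, 0.068
lx·mx: 0, 2.2816, 4.1452, 3.6024, 2.2848, 0.9632, 0.4628, 0.0544 → R0 = 13.7944
x·lx·mx: 0, 2.2816, 8.2904, 10.8072, 9.1392, 4.816, 2.7768, 0.3808 → Σ = 38.492
T = 38.492 / 13.7944 = 2.790408… → 2.790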